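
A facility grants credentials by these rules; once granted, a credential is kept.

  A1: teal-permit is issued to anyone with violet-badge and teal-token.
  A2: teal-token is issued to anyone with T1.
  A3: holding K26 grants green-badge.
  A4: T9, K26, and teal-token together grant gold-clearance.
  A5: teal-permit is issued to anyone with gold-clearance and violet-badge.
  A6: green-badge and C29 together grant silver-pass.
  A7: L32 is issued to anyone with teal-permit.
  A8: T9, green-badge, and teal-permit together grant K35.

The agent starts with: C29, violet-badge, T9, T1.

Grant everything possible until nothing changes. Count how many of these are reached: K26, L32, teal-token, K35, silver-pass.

2

Holding T1 grants teal-token (A2).
Holding violet-badge and teal-token grants teal-permit (A1).
Holding teal-permit grants L32 (A7).
No rule produces K26, and it is not given.
L32: reached.
teal-token: reached.
K35 would need T9, green-badge, and teal-permit (A8), but green-badge is never granted.
silver-pass would need green-badge and C29 (A6), but green-badge is never granted.
Reached: L32 and teal-token — 2 of the 5.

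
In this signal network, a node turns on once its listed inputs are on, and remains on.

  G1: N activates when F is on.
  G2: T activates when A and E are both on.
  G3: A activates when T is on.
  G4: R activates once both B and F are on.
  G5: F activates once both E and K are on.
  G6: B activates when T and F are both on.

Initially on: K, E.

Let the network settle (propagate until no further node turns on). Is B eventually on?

No

B would need T and F (G6), but T never turns on.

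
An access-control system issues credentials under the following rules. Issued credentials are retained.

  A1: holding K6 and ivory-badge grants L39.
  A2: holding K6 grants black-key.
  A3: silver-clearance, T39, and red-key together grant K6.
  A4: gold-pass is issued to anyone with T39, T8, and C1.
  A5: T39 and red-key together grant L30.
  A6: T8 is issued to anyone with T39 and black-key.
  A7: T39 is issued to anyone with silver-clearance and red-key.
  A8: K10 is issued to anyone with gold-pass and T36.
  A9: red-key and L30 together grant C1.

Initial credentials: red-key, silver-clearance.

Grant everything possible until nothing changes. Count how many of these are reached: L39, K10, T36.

0

L39 would need K6 and ivory-badge (A1), but ivory-badge is never granted.
K10 would need gold-pass and T36 (A8), but T36 is never granted.
No rule produces T36, and it is not given.
None of the 3 are reached.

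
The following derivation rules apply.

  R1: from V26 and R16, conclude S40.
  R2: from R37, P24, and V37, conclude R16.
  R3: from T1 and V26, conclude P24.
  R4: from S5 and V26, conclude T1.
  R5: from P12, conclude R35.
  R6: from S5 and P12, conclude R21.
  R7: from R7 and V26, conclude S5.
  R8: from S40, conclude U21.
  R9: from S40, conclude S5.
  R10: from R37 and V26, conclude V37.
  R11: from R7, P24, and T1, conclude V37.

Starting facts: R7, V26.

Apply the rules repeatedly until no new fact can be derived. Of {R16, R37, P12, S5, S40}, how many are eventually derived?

R7 and V26 hold, so S5 follows (R7).
R16 would need R37, P24, and V37 (R2), but R37 is never established.
No rule produces R37, and it is not given.
No rule produces P12, and it is not given.
S5: reached.
S40 would need V26 and R16 (R1), but R16 is never established.
Reached: S5 — 1 of the 5.

1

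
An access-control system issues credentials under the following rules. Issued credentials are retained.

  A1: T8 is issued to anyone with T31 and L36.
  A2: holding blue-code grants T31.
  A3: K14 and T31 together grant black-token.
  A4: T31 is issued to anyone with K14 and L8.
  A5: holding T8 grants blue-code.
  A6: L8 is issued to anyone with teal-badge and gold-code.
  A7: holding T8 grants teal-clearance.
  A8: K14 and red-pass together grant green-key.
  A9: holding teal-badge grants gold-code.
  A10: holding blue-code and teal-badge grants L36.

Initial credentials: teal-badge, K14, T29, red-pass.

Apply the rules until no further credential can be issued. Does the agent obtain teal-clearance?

No

teal-clearance would need T8 (A7), but T8 is never granted.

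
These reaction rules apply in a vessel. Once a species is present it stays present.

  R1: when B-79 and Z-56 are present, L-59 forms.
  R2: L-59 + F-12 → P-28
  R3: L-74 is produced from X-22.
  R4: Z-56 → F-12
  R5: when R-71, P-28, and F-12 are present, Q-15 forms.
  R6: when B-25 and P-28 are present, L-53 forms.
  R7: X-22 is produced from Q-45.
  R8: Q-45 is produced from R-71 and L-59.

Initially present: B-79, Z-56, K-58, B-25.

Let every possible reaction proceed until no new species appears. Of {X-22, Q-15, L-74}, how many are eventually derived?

0

X-22 would need Q-45 (R7), but Q-45 never forms.
Q-15 would need R-71, P-28, and F-12 (R5), but R-71 never forms.
L-74 would need X-22 (R3), but X-22 never forms.
None of the 3 are reached.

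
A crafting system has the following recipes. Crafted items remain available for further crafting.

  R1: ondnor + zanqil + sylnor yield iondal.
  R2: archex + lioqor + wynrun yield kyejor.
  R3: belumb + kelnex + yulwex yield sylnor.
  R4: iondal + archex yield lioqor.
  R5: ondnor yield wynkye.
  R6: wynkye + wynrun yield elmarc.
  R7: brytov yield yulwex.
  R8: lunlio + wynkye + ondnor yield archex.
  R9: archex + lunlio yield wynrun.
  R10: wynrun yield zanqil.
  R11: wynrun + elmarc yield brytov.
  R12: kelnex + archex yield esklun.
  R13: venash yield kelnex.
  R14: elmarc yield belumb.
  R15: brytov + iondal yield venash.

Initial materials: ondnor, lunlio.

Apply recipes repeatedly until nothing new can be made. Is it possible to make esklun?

esklun would need kelnex and archex (R12), but kelnex is never obtained.

No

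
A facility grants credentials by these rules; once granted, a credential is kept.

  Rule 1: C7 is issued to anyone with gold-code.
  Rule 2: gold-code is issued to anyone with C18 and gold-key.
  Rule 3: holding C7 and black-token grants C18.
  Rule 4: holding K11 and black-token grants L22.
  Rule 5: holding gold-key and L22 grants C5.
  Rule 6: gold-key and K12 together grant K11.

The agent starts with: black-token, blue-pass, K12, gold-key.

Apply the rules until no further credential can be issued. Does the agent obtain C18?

C18 would need C7 and black-token (Rule 3), but C7 is never granted.

No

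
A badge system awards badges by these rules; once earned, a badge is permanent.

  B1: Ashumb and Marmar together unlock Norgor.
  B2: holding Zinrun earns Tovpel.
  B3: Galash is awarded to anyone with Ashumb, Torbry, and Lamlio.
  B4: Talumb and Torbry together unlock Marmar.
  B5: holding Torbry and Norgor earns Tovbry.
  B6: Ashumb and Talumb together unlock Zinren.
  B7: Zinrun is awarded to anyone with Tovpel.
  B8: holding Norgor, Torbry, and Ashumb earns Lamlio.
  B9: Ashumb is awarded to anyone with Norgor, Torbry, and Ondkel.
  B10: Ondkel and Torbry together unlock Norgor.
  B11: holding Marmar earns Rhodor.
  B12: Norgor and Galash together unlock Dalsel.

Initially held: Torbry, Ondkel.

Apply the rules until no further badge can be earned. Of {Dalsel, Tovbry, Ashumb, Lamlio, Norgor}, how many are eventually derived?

5

With Ondkel and Torbry, Norgor is earned (B10).
With Norgor, Torbry, and Ondkel, Ashumb is earned (B9).
With Torbry and Norgor, Tovbry is earned (B5).
With Norgor, Torbry, and Ashumb, Lamlio is earned (B8).
With Ashumb, Torbry, and Lamlio, Galash is earned (B3).
With Norgor and Galash, Dalsel is earned (B12).
Dalsel: reached.
Tovbry: reached.
Ashumb: reached.
Lamlio: reached.
Norgor: reached.
All 5 are reached.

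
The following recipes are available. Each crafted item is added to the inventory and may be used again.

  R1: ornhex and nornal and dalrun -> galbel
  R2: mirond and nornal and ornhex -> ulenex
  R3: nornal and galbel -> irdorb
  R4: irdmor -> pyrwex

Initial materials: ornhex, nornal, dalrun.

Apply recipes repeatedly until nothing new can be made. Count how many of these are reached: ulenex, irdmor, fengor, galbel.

ornhex and nornal and dalrun -> galbel (R1).
ulenex would need mirond, nornal, and ornhex (R2), but mirond is never obtained.
No rule produces irdmor, and it is not given.
No rule produces fengor, and it is not given.
galbel: reached.
Reached: galbel — 1 of the 4.

1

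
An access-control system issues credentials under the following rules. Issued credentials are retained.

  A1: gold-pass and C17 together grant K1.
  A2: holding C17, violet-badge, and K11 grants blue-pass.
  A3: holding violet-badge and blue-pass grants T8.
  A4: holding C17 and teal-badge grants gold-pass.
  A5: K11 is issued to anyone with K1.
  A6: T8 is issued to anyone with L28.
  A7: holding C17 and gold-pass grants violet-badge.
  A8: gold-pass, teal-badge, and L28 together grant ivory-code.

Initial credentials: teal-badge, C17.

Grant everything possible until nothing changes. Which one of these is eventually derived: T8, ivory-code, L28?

Holding C17 and teal-badge grants gold-pass (A4).
Holding gold-pass and C17 grants K1 (A1).
Holding C17 and gold-pass grants violet-badge (A7).
Holding K1 grants K11 (A5).
Holding C17, violet-badge, and K11 grants blue-pass (A2).
Holding violet-badge and blue-pass grants T8 (A3).
No rule produces L28, and it is not given. ivory-code would need gold-pass, teal-badge, and L28 (A8), but L28 is never granted.

T8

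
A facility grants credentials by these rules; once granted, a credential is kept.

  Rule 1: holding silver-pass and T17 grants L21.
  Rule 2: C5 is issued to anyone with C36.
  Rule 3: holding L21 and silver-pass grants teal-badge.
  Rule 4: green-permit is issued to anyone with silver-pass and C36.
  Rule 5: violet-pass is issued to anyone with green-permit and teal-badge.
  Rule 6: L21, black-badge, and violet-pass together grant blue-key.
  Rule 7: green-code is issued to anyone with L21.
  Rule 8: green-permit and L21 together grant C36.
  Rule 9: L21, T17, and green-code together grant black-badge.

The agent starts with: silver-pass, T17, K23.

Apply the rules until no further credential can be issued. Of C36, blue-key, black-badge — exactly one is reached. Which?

black-badge

Holding silver-pass and T17 grants L21 (Rule 1).
Holding L21 grants green-code (Rule 7).
Holding L21, T17, and green-code grants black-badge (Rule 9).
blue-key would need L21, black-badge, and violet-pass (Rule 6), but violet-pass is never granted. C36 would need green-permit and L21 (Rule 8), but green-permit is never granted.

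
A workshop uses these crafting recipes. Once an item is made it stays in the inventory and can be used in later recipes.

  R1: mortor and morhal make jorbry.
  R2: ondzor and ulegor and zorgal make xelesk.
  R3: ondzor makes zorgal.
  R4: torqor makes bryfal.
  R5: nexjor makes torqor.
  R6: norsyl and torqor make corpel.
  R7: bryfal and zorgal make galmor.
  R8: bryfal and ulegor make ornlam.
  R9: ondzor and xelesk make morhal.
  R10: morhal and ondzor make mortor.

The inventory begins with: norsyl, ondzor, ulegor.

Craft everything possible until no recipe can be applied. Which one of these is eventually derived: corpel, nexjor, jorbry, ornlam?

jorbry

ondzor → zorgal (R3).
ondzor and ulegor and zorgal → xelesk (R2).
Using R9, ondzor and xelesk make morhal.
Using R10, morhal and ondzor make mortor.
mortor and morhal → jorbry (R1).
corpel would need norsyl and torqor (R6), but torqor is never obtained. ornlam would need bryfal and ulegor (R8), but bryfal is never obtained. No rule produces nexjor, and it is not given.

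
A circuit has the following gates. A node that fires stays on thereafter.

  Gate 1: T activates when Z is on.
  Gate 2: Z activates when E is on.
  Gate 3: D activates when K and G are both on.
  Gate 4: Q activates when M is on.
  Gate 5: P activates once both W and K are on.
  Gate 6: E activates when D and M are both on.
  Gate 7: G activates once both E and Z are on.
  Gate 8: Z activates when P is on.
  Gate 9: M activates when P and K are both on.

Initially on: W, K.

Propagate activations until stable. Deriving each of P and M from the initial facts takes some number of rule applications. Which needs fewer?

P: W and K are on, so P activates (Gate 5). [1 rule application]
M: W and K are on, so P activates (Gate 5). P and K are on, so M activates (Gate 9). [2 rule applications]
P needs fewer.

P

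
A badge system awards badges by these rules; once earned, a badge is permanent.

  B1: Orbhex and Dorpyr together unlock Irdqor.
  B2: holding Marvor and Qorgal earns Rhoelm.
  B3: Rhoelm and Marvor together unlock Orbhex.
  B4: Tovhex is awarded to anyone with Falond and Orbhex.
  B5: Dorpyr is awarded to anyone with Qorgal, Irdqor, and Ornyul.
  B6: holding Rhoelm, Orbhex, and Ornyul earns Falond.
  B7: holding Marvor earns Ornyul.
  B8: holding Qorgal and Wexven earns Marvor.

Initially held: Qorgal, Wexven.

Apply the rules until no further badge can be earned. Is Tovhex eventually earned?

Yes

With Qorgal and Wexven, Marvor is earned (B8).
With Marvor and Qorgal, Rhoelm is earned (B2).
With Marvor, Ornyul is earned (B7).
With Rhoelm and Marvor, Orbhex is earned (B3).
With Rhoelm, Orbhex, and Ornyul, Falond is earned (B6).
With Falond and Orbhex, Tovhex is earned (B4).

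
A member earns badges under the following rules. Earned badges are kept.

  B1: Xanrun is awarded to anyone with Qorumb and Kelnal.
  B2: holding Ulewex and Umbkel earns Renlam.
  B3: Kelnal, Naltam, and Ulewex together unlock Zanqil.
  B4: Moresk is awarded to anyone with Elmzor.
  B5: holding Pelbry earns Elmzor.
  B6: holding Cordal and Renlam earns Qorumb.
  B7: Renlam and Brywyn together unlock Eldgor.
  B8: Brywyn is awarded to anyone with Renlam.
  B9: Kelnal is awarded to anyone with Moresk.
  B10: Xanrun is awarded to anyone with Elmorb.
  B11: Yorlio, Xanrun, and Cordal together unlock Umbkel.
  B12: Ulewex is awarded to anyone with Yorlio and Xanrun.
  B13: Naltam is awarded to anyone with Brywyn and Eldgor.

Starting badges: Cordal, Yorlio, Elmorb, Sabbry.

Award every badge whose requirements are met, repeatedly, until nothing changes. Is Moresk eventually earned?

No

Moresk would need Elmzor (B4), but Elmzor is never earned.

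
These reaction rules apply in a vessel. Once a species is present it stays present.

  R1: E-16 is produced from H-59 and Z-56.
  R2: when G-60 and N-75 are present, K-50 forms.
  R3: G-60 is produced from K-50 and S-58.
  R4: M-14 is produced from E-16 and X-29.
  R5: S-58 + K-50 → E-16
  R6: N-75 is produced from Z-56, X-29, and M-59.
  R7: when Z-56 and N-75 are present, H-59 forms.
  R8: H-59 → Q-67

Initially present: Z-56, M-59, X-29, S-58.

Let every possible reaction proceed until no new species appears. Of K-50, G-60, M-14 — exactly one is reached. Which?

Z-56, X-29, and M-59 present → N-75 forms (R6).
Z-56 and N-75 present → H-59 forms (R7).
H-59 and Z-56 present → E-16 forms (R1).
E-16 and X-29 present → M-14 forms (R4).
G-60 would need K-50 and S-58 (R3), but K-50 never forms. K-50 would need G-60 and N-75 (R2), but G-60 never forms.

M-14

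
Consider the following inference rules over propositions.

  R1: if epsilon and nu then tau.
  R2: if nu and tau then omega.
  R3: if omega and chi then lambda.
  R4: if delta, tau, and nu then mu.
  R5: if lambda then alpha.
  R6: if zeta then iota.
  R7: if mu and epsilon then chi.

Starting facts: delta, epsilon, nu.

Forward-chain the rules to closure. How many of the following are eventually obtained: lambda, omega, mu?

3

epsilon and nu hold, so tau follows (R1).
delta, tau, and nu hold, so mu follows (R4).
nu and tau hold, so omega follows (R2).
From mu and epsilon, R7 gives chi.
From omega and chi, R3 gives lambda.
lambda: reached.
omega: reached.
mu: reached.
All 3 are reached.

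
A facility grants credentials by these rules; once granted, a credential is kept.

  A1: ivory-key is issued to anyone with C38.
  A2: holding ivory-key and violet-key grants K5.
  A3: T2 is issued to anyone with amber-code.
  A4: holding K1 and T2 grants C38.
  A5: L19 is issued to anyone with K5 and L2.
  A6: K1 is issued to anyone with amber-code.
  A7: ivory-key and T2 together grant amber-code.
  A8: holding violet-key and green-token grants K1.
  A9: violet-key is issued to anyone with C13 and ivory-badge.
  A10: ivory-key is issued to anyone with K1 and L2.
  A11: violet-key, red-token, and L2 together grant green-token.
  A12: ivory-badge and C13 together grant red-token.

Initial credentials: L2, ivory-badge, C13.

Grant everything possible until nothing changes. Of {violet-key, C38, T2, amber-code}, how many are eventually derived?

1

Holding C13 and ivory-badge grants violet-key (A9).
violet-key: reached.
C38 would need K1 and T2 (A4), but T2 is never granted.
T2 would need amber-code (A3), but amber-code is never granted.
amber-code would need ivory-key and T2 (A7), but T2 is never granted.
Reached: violet-key — 1 of the 4.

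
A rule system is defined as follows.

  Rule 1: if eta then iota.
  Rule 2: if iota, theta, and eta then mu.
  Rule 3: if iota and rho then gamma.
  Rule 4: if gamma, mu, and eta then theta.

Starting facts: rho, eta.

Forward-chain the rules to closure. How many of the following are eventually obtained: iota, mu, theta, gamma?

From eta, Rule 1 gives iota.
iota and rho hold, so gamma follows (Rule 3).
iota: reached.
mu would need iota, theta, and eta (Rule 2), but theta is never established.
theta would need gamma, mu, and eta (Rule 4), but mu is never established.
gamma: reached.
Reached: iota and gamma — 2 of the 4.

2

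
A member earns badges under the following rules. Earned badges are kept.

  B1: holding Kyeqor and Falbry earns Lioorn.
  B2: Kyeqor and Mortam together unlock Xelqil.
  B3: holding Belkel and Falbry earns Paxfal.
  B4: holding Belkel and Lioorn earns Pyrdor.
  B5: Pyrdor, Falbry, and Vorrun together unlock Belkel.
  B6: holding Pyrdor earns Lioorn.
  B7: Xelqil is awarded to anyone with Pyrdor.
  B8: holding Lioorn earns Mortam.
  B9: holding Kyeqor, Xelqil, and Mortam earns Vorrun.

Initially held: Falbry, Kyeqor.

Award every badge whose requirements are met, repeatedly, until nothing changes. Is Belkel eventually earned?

Belkel would need Pyrdor, Falbry, and Vorrun (B5), but Pyrdor is never earned.

No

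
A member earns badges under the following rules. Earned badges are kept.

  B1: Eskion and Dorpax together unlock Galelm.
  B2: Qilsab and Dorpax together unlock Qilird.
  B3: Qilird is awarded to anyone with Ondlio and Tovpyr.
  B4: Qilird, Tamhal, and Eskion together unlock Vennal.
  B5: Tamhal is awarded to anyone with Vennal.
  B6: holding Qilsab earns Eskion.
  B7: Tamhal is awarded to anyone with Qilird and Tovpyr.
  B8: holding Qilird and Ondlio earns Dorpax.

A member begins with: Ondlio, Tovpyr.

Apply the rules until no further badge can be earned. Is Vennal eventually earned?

No

Vennal would need Qilird, Tamhal, and Eskion (B4), but Eskion is never earned.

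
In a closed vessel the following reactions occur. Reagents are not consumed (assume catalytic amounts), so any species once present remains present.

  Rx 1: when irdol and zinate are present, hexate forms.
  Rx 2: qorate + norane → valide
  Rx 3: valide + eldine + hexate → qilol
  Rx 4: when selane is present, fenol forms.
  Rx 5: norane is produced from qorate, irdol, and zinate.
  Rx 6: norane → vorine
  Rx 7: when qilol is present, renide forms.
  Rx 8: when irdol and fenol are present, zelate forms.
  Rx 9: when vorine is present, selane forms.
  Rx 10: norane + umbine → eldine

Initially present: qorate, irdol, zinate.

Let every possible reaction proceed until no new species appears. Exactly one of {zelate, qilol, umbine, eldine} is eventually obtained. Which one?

zelate

qorate, irdol, and zinate present → norane forms (Rx 5).
norane present → vorine forms (Rx 6).
vorine present → selane forms (Rx 9).
selane present → fenol forms (Rx 4).
irdol and fenol present → zelate forms (Rx 8).
qilol would need valide, eldine, and hexate (Rx 3), but eldine never forms. eldine would need norane and umbine (Rx 10), but umbine never forms. No rule produces umbine, and it is not given.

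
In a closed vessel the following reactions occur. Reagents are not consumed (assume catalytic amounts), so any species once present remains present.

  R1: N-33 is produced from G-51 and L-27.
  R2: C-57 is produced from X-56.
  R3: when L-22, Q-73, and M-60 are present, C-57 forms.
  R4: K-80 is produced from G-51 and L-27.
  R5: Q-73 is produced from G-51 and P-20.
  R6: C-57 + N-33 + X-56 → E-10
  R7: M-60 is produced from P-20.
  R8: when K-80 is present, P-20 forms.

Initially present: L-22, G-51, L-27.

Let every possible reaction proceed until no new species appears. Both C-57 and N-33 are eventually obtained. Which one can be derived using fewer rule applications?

N-33: G-51 and L-27 present → N-33 forms (R1). [1 rule application]
C-57: G-51 and L-27 present → K-80 forms (R4). K-80 present → P-20 forms (R8). P-20 present → M-60 forms (R7). G-51 and P-20 present → Q-73 forms (R5). L-22, Q-73, and M-60 present → C-57 forms (R3). [5 rule applications]
N-33 needs fewer.

N-33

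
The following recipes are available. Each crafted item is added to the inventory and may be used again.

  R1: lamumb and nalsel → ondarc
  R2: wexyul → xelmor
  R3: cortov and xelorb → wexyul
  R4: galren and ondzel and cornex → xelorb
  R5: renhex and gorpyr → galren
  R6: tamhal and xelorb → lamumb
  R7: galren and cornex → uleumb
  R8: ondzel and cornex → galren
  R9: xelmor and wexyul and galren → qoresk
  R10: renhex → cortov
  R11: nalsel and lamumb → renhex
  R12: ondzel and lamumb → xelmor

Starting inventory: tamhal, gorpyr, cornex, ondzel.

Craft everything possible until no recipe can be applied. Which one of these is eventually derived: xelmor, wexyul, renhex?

Using R8, ondzel and cornex make galren.
Using R4, galren, ondzel, and cornex make xelorb.
tamhal and xelorb → lamumb (R6).
Using R12, ondzel and lamumb make xelmor.
wexyul would need cortov and xelorb (R3), but cortov is never obtained. renhex would need nalsel and lamumb (R11), but nalsel is never obtained.

xelmor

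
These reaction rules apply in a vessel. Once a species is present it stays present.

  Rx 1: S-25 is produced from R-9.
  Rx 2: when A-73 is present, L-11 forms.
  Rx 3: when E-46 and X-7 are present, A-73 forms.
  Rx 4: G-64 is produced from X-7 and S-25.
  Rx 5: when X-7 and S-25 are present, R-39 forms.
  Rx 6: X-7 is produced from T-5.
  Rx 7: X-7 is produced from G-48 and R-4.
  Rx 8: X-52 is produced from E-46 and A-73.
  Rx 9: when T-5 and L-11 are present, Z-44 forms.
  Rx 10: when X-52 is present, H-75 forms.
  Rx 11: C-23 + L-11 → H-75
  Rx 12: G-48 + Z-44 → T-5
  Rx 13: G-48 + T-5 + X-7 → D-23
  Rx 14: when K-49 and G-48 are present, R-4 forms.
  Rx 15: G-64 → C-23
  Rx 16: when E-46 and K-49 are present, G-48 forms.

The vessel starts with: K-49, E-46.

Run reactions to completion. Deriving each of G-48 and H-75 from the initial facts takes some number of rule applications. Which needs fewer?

G-48

G-48: E-46 and K-49 present → G-48 forms (Rx 16). [1 rule application]
H-75: E-46 and K-49 present → G-48 forms (Rx 16). K-49 and G-48 present → R-4 forms (Rx 14). G-48 and R-4 present → X-7 forms (Rx 7). E-46 and X-7 present → A-73 forms (Rx 3). E-46 and A-73 present → X-52 forms (Rx 8). X-52 present → H-75 forms (Rx 10). [6 rule applications]
G-48 needs fewer.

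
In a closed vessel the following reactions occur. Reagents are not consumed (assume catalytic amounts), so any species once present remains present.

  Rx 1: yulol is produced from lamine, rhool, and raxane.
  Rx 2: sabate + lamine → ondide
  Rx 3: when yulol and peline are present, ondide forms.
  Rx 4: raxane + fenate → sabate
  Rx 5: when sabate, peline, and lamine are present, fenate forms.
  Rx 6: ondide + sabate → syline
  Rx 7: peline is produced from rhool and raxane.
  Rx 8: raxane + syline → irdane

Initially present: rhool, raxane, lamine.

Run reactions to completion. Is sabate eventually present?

No

sabate would need raxane and fenate (Rx 4), but fenate never forms.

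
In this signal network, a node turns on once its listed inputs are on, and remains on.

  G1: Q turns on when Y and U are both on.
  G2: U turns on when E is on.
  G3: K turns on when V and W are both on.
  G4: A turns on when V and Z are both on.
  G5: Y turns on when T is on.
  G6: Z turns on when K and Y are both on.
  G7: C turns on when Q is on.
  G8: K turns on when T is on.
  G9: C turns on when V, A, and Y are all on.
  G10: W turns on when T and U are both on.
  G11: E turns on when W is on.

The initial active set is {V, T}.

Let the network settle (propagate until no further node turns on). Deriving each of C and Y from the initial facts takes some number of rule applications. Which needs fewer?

Y: G5: T on → Y on. [1 rule application]
C: T is on, so Y turns on (G5). T is on, so K turns on (G8). G6: K and Y on → Z on. G4: V and Z on → A on. V, A, and Y are on, so C turns on (G9). [5 rule applications]
Y needs fewer.

Y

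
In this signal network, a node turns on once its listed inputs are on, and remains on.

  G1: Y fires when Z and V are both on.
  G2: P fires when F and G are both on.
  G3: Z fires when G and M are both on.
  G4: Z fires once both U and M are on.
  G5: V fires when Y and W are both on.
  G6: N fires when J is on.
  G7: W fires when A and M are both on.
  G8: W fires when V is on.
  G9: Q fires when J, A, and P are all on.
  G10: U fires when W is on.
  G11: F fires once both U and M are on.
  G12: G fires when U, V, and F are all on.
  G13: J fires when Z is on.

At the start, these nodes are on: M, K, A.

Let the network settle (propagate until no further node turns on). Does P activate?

P would need F and G (G2), but G never turns on.

No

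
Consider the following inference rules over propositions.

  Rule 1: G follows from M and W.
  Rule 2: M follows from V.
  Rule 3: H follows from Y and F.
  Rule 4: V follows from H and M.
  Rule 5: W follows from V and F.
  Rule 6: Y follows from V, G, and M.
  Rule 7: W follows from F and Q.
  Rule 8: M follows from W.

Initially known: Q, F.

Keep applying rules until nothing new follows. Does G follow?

Yes

From F and Q, Rule 7 gives W.
W holds, so M follows (Rule 8).
M and W hold, so G follows (Rule 1).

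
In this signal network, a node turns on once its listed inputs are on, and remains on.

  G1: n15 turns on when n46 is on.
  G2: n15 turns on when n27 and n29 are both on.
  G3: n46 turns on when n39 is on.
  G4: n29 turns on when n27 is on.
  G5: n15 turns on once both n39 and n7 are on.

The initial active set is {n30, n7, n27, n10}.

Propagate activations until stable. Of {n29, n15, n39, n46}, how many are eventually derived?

n27 is on, so n29 turns on (G4).
n27 and n29 are on, so n15 turns on (G2).
n29: reached.
n15: reached.
No rule produces n39, and it is not given.
n46 would need n39 (G3), but n39 never turns on.
Reached: n29 and n15 — 2 of the 4.

2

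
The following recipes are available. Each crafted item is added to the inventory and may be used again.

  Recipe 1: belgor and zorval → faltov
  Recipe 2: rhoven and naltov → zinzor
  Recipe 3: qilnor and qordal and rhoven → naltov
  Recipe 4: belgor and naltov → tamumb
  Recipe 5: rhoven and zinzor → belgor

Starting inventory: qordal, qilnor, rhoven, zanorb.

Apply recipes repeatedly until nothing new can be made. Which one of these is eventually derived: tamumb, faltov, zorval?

qilnor and qordal and rhoven → naltov (Recipe 3).
Using Recipe 2, rhoven and naltov make zinzor.
Using Recipe 5, rhoven and zinzor make belgor.
Using Recipe 4, belgor and naltov make tamumb.
No rule produces zorval, and it is not given. faltov would need belgor and zorval (Recipe 1), but zorval is never obtained.

tamumb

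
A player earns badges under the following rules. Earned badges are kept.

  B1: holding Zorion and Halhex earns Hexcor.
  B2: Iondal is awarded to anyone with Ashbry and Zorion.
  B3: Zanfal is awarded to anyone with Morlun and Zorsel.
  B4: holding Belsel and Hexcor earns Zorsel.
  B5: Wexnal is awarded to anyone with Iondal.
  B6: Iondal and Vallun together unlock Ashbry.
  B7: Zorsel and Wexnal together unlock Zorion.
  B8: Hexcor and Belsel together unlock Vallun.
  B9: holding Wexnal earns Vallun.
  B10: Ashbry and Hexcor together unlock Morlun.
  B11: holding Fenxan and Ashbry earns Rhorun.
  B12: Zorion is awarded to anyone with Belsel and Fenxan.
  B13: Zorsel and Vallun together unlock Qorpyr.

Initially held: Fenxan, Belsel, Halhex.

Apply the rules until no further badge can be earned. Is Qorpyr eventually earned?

Yes

With Belsel and Fenxan, Zorion is earned (B12).
With Zorion and Halhex, Hexcor is earned (B1).
With Hexcor and Belsel, Vallun is earned (B8).
With Belsel and Hexcor, Zorsel is earned (B4).
With Zorsel and Vallun, Qorpyr is earned (B13).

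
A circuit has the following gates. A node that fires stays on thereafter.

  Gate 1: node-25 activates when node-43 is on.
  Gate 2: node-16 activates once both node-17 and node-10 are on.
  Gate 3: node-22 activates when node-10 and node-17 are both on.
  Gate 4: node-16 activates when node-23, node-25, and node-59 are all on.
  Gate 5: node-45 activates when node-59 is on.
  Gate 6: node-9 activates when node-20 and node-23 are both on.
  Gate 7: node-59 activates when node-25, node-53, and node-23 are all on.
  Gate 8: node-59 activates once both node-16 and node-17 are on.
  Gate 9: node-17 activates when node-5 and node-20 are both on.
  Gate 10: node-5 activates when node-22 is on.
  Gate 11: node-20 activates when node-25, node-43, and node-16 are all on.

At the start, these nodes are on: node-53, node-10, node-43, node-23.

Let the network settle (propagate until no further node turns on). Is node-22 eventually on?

node-22 would need node-10 and node-17 (Gate 3), but node-17 never turns on.

No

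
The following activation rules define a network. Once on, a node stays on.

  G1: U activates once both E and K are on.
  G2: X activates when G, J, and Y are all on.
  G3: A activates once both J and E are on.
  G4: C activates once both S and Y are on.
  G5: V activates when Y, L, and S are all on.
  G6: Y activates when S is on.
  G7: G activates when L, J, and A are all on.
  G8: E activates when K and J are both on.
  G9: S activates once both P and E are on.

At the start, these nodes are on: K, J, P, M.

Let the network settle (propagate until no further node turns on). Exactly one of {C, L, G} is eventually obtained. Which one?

C

G8: K and J on → E on.
G9: P and E on → S on.
G6: S on → Y on.
S and Y are on, so C activates (G4).
G would need L, J, and A (G7), but L never turns on. No rule produces L, and it is not given.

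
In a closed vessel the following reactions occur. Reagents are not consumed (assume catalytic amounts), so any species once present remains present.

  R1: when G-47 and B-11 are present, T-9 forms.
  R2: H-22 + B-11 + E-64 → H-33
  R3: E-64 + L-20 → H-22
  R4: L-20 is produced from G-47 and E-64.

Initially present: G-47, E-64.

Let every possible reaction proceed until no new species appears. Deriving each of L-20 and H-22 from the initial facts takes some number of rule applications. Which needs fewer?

L-20

L-20: G-47 and E-64 present → L-20 forms (R4). [1 rule application]
H-22: G-47 and E-64 present → L-20 forms (R4). E-64 and L-20 present → H-22 forms (R3). [2 rule applications]
L-20 needs fewer.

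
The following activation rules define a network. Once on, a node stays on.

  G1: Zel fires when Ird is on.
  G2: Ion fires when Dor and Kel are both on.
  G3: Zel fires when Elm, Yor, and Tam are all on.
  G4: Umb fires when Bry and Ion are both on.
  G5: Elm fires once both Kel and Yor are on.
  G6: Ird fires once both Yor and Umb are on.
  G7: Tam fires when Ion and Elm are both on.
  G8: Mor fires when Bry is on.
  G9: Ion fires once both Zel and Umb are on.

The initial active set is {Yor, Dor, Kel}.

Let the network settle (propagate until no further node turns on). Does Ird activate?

Ird would need Yor and Umb (G6), but Umb never turns on.

No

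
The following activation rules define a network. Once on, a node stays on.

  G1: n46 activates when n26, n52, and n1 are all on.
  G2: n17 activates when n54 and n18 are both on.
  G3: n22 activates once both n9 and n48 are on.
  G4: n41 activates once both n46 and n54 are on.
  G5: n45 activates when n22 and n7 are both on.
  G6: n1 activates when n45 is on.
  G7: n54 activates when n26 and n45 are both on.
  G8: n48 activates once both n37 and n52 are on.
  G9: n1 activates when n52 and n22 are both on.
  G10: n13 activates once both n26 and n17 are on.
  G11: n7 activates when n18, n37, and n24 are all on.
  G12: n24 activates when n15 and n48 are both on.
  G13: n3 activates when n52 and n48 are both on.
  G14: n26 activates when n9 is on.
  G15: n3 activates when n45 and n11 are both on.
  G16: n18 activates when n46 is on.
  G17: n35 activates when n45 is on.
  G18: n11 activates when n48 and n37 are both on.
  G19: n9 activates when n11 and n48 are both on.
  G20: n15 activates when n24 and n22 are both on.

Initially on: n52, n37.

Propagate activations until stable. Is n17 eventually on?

No

n17 would need n54 and n18 (G2), but n54 never turns on.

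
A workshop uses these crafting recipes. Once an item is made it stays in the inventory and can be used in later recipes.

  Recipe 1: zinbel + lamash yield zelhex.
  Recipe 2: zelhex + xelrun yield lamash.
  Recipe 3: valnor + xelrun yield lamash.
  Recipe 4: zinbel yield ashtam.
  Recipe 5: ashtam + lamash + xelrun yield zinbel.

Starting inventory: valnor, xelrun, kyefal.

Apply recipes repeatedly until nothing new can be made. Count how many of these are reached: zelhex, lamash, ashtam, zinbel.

1

Using Recipe 3, valnor and xelrun make lamash.
zelhex would need zinbel and lamash (Recipe 1), but zinbel is never obtained.
lamash: reached.
ashtam would need zinbel (Recipe 4), but zinbel is never obtained.
zinbel would need ashtam, lamash, and xelrun (Recipe 5), but ashtam is never obtained.
Reached: lamash — 1 of the 4.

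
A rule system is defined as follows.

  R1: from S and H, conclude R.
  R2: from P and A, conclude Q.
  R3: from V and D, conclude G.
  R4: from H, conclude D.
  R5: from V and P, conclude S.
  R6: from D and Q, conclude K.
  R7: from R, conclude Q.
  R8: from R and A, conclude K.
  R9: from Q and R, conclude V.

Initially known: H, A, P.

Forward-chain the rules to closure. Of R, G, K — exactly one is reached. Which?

P and A hold, so Q follows (R2).
H holds, so D follows (R4).
From D and Q, R6 gives K.
G would need V and D (R3), but V is never established. R would need S and H (R1), but S is never established.

K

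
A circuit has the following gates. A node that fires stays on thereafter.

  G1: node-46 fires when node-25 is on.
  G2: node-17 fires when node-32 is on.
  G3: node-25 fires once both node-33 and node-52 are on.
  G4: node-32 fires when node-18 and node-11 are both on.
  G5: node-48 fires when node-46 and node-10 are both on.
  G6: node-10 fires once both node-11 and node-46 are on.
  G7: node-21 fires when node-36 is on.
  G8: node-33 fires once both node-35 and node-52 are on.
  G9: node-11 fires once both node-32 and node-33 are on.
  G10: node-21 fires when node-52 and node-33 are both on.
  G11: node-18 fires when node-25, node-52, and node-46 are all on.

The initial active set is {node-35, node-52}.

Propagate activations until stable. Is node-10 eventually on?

node-10 would need node-11 and node-46 (G6), but node-11 never turns on.

No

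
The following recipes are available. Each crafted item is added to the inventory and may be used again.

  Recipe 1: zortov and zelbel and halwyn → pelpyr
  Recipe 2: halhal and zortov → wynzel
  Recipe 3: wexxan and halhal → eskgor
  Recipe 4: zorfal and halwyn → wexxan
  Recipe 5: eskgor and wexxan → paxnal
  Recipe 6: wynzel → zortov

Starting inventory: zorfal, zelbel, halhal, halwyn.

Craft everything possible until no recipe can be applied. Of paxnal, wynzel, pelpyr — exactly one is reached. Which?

Using Recipe 4, zorfal and halwyn make wexxan.
wexxan and halhal → eskgor (Recipe 3).
eskgor and wexxan → paxnal (Recipe 5).
wynzel would need halhal and zortov (Recipe 2), but zortov is never obtained. pelpyr would need zortov, zelbel, and halwyn (Recipe 1), but zortov is never obtained.

paxnal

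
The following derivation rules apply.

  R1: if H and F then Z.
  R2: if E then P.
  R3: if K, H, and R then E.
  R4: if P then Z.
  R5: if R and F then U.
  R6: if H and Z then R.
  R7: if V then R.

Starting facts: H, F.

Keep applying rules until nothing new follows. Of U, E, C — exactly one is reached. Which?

U

H and F hold, so Z follows (R1).
H and Z hold, so R follows (R6).
R and F hold, so U follows (R5).
E would need K, H, and R (R3), but K is never established. No rule produces C, and it is not given.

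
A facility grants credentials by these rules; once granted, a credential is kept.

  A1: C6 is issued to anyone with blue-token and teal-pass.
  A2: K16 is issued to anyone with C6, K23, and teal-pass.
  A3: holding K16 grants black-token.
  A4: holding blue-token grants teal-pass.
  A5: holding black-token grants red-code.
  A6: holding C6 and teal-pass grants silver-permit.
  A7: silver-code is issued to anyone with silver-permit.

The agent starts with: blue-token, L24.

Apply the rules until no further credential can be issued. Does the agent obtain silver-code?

Yes

Holding blue-token grants teal-pass (A4).
Holding blue-token and teal-pass grants C6 (A1).
Holding C6 and teal-pass grants silver-permit (A6).
Holding silver-permit grants silver-code (A7).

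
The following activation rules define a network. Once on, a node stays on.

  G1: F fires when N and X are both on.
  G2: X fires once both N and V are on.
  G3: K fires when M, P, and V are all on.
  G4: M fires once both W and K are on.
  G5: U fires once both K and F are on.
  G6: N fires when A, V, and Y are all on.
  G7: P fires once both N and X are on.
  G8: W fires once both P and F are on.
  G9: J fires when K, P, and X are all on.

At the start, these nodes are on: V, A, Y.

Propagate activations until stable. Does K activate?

K would need M, P, and V (G3), but M never turns on.

No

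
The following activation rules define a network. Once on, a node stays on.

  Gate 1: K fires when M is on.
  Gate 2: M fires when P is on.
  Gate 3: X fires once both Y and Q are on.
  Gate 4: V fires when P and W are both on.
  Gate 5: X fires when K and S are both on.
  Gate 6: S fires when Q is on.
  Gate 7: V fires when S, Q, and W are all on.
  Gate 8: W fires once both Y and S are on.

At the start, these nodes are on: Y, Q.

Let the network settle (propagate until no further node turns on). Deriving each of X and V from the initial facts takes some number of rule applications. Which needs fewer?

X: Gate 3: Y and Q on → X on. [1 rule application]
V: Q is on, so S fires (Gate 6). Gate 8: Y and S on → W on. S, Q, and W are on, so V fires (Gate 7). [3 rule applications]
X needs fewer.

X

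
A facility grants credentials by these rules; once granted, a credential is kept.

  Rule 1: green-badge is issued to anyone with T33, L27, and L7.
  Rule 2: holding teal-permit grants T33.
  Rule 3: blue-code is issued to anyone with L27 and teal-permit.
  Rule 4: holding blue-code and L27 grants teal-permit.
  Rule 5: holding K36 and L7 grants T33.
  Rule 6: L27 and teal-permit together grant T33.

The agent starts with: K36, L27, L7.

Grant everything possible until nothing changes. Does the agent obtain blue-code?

No

blue-code would need L27 and teal-permit (Rule 3), but teal-permit is never granted.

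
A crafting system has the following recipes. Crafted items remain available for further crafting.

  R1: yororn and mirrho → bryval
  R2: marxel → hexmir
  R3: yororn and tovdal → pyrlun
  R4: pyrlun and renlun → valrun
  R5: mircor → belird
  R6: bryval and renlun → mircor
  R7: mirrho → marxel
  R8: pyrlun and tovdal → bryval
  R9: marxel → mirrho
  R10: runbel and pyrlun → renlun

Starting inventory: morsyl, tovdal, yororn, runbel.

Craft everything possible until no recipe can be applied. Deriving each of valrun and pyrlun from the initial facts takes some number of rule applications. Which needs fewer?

pyrlun: yororn and tovdal → pyrlun (R3). [1 rule application]
valrun: Using R3, yororn and tovdal make pyrlun. runbel and pyrlun → renlun (R10). pyrlun and renlun → valrun (R4). [3 rule applications]
pyrlun needs fewer.

pyrlun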